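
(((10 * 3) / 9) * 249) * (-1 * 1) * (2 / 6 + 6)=-15770 / 3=-5256.67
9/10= 0.90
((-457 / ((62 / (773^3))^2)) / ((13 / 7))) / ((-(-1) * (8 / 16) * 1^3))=-682482003068627777911 / 24986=-27314576285464971.50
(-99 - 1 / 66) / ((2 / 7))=-45745 / 132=-346.55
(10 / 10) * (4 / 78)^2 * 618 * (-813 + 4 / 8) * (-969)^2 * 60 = -74394602307.69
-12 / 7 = -1.71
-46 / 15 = -3.07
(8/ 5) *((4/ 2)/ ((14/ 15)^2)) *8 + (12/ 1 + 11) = 2567/ 49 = 52.39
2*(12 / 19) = 24 / 19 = 1.26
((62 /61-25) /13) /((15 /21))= -10241 /3965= -2.58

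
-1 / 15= -0.07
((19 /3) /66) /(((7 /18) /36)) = 684 /77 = 8.88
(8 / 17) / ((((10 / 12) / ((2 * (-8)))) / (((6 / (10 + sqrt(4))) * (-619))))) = 2796.42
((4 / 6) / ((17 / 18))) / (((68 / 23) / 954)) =65826 / 289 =227.77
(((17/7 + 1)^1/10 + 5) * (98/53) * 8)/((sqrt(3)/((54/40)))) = 47124 * sqrt(3)/1325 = 61.60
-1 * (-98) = 98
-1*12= -12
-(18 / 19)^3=-5832 / 6859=-0.85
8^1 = 8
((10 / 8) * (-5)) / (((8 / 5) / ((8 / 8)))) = -125 / 32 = -3.91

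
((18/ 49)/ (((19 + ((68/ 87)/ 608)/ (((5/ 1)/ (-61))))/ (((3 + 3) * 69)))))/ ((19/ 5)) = 129664800/ 61506907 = 2.11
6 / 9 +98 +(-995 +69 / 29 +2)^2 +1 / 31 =76760432051 / 78213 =981428.05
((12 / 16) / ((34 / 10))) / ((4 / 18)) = 0.99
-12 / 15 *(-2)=1.60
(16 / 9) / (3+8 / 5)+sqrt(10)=80 / 207+sqrt(10)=3.55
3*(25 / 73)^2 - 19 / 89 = 65624 / 474281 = 0.14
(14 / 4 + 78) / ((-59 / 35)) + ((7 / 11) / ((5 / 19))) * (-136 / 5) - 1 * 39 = -4968809 / 32450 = -153.12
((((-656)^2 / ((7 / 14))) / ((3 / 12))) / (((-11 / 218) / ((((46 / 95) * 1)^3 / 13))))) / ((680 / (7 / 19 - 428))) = 9131406307328 / 24370027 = 374698.24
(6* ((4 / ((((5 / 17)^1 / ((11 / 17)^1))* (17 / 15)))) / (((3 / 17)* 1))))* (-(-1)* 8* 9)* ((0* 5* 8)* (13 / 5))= 0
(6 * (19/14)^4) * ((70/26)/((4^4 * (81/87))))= 18896545/82188288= 0.23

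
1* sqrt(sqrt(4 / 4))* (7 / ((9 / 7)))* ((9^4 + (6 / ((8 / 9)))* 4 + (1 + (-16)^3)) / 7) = 1939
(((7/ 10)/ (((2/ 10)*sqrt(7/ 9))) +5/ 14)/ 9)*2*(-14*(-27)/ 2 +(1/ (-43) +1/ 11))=447145/ 29799 +89429*sqrt(7)/ 1419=181.75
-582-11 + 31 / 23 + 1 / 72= -979753 / 1656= -591.64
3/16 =0.19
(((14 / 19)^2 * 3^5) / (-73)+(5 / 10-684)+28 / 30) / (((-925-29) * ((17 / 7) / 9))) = 222789091 / 83802540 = 2.66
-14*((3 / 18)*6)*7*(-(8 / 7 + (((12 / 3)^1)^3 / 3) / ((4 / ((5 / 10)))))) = 1120 / 3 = 373.33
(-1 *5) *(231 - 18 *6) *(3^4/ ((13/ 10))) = -498150/ 13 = -38319.23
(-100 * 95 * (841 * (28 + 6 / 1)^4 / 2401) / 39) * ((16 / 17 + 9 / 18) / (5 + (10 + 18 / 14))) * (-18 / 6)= 8263666000 / 273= 30269838.83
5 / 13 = 0.38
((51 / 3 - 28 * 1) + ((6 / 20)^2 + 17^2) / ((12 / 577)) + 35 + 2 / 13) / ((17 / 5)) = 217223209 / 53040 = 4095.46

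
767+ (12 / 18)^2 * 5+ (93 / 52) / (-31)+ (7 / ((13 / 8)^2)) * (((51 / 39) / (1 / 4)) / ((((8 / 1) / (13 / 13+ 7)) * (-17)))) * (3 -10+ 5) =60963785 / 79092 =770.80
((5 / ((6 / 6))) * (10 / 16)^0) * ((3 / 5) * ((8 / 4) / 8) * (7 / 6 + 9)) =61 / 8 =7.62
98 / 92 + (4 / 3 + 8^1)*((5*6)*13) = 167489 / 46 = 3641.07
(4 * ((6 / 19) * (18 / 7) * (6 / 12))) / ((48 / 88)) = 396 / 133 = 2.98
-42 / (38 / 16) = -336 / 19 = -17.68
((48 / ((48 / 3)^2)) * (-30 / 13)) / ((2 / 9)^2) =-8.76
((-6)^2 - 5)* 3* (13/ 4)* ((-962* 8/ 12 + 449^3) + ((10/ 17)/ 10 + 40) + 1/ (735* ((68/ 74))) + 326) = 911609840447111/ 33320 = 27359238908.98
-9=-9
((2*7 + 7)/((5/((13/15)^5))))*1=2599051/1265625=2.05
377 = 377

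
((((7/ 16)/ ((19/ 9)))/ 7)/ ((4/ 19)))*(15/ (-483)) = -45/ 10304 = -0.00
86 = 86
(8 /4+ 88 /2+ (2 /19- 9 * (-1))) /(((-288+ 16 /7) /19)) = -7329 /2000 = -3.66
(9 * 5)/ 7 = 45/ 7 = 6.43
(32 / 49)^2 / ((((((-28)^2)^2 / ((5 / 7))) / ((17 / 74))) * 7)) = 170 / 10451584213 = 0.00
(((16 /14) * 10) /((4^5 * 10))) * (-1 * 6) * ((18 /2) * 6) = -81 /224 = -0.36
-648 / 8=-81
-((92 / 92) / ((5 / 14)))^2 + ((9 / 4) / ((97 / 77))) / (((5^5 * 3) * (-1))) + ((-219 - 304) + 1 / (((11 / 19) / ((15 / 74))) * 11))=-2881420202437 / 5428362500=-530.81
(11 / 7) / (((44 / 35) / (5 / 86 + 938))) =403365 / 344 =1172.57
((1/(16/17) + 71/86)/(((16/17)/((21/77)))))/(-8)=-0.07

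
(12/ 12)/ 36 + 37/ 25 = 1357/ 900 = 1.51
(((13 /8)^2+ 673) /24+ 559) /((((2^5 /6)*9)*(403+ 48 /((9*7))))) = 6313055 /208379904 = 0.03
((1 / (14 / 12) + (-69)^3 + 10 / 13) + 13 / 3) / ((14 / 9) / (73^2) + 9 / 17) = -24373502186070 / 39301717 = -620163.80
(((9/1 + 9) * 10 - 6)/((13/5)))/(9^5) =0.00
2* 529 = 1058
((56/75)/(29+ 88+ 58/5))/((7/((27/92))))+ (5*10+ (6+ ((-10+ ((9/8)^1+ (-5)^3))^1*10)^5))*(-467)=152062830322406734005712697/75719680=2008233927063700401.34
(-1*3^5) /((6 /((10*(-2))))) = 810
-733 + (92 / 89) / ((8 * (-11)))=-1435237 / 1958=-733.01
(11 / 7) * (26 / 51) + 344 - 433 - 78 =-59333 / 357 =-166.20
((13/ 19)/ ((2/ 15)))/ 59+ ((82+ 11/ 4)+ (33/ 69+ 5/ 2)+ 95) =18854101/ 103132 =182.82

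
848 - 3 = 845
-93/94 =-0.99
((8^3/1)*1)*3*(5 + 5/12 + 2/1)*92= 1048064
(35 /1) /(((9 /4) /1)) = 140 /9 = 15.56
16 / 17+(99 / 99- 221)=-3724 / 17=-219.06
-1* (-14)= 14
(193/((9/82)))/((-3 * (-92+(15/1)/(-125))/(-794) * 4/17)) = -1335120925/62181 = -21471.53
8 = 8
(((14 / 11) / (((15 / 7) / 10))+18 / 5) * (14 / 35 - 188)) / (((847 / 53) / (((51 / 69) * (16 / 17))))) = -178856768 / 2295975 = -77.90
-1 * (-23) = 23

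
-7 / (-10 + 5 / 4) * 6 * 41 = 984 / 5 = 196.80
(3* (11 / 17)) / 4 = 33 / 68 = 0.49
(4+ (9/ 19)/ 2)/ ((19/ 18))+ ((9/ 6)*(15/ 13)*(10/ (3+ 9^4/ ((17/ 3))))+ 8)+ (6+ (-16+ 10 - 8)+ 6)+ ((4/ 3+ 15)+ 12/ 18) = 27.03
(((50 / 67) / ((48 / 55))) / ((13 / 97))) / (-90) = -26675 / 376272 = -0.07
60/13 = 4.62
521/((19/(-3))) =-1563/19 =-82.26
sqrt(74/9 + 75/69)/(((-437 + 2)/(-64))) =64 *sqrt(44321)/30015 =0.45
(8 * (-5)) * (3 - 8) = 200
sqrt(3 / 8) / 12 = sqrt(6) / 48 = 0.05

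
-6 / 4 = -3 / 2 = -1.50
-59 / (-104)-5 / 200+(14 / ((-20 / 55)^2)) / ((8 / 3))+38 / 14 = 1250987 / 29120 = 42.96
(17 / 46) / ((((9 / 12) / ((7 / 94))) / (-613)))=-72947 / 3243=-22.49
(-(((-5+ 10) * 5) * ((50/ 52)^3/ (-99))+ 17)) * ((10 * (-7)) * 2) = 1021642405/ 435006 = 2348.57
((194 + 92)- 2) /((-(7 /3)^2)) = -2556 /49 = -52.16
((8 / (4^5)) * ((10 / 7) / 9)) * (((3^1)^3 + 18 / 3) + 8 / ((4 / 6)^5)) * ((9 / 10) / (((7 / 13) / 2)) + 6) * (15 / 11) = 1.48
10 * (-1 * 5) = -50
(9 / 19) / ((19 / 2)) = 18 / 361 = 0.05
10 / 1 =10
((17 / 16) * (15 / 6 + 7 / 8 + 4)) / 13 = 1003 / 1664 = 0.60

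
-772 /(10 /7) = -2702 /5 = -540.40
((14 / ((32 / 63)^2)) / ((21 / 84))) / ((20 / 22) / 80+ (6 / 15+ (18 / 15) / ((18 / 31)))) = 87.59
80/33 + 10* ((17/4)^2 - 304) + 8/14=-5278589/1848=-2856.38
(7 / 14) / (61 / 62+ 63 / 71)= 2201 / 8237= 0.27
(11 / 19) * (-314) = -3454 / 19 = -181.79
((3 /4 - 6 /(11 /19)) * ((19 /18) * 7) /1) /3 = -6251 /264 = -23.68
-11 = -11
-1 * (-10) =10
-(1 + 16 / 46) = -1.35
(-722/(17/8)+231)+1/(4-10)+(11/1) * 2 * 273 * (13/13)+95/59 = 35498249/6018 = 5898.68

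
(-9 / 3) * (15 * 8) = -360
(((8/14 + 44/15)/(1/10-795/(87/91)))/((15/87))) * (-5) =618976/5063541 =0.12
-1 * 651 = -651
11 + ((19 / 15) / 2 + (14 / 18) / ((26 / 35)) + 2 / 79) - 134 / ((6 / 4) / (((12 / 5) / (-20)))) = 5413084 / 231075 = 23.43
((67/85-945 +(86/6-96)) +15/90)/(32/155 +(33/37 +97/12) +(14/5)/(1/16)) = -1200021222/63155323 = -19.00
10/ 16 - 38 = -299/ 8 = -37.38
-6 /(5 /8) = -48 /5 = -9.60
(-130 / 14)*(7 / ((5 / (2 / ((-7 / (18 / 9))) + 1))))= -39 / 7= -5.57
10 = 10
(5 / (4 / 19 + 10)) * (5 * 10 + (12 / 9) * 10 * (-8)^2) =128725 / 291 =442.35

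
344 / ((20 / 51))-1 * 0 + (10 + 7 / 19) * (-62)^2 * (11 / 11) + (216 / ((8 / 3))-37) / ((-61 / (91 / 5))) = 235974038 / 5795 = 40720.28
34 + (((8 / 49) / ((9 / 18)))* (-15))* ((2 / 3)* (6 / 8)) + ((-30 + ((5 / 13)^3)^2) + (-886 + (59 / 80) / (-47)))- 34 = -816779753562179 / 889291290160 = -918.46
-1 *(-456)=456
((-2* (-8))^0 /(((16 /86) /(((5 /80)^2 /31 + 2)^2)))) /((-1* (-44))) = 984903777 /2015363072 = 0.49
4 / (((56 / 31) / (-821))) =-25451 / 14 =-1817.93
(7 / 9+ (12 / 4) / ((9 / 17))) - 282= -2480 / 9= -275.56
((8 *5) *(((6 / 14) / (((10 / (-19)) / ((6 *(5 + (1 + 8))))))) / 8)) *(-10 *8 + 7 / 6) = 26961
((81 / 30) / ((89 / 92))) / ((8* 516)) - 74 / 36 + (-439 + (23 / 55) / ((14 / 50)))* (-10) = 927816645731 / 212168880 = 4373.01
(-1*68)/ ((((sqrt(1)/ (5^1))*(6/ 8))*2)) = -680/ 3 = -226.67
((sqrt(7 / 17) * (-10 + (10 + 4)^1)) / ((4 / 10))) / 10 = sqrt(119) / 17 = 0.64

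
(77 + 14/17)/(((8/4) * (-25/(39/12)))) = -17199/3400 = -5.06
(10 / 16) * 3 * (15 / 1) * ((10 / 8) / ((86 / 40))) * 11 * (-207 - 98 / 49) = -12931875 / 344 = -37592.66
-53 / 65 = -0.82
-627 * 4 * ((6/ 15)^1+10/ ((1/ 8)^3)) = -64209816/ 5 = -12841963.20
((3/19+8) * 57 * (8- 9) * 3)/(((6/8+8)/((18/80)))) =-2511/70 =-35.87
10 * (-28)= -280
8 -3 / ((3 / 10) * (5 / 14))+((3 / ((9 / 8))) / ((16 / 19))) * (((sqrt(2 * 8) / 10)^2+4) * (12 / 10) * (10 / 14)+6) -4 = 1101 / 175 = 6.29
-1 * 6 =-6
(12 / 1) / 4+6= 9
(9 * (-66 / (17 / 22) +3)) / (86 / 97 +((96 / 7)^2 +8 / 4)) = -3.88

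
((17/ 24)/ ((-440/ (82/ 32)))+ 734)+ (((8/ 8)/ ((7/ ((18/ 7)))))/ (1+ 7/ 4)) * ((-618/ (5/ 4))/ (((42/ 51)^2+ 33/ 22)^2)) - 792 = -188770246609709/ 2624589800448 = -71.92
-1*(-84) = 84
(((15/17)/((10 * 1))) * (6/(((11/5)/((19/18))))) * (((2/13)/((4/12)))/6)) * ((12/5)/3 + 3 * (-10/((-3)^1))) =513/2431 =0.21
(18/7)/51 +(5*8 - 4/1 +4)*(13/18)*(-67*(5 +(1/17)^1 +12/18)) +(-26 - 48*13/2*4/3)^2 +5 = 592114279/3213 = 184287.05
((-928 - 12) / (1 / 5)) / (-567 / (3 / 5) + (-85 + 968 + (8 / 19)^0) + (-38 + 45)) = 2350 / 27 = 87.04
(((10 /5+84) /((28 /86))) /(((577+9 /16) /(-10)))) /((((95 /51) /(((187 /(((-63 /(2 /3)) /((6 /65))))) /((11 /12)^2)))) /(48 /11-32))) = -52529823744 /3561342785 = -14.75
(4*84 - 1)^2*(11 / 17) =1234475 / 17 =72616.18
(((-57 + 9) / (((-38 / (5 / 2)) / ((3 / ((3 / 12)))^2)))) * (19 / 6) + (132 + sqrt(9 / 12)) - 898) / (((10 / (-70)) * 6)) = -2359 / 3 - 7 * sqrt(3) / 12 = -787.34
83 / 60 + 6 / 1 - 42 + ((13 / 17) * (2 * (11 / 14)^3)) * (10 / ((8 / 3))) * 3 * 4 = -215731 / 174930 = -1.23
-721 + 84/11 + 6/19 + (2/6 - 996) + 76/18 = -3206150/1881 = -1704.49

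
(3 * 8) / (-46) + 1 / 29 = -325 / 667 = -0.49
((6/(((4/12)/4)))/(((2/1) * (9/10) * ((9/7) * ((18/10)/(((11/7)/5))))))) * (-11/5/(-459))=968/37179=0.03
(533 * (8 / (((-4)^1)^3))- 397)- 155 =-4949 / 8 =-618.62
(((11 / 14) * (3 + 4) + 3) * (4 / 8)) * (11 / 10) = 187 / 40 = 4.68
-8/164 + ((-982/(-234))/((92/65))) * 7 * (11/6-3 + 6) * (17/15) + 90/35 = 497095063/4277448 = 116.21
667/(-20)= -667/20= -33.35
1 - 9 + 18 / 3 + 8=6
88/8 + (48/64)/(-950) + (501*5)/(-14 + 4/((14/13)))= -331373/1425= -232.54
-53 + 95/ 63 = -3244/ 63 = -51.49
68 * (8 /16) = 34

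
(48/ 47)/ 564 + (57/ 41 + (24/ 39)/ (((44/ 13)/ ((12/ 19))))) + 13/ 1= 274599722/ 18928921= 14.51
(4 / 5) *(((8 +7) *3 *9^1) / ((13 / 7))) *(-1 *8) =-18144 / 13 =-1395.69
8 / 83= 0.10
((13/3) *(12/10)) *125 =650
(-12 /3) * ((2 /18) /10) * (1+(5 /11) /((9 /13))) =-328 /4455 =-0.07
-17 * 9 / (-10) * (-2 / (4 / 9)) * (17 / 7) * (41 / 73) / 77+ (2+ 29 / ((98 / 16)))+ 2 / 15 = 13334869 / 2360820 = 5.65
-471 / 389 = -1.21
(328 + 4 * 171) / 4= 253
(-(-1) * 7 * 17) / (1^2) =119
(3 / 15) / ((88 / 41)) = 41 / 440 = 0.09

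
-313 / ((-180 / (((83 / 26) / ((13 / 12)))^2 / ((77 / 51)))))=109969107 / 10995985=10.00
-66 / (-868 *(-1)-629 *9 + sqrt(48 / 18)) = 132 *sqrt(6) / 68918539 + 949014 / 68918539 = 0.01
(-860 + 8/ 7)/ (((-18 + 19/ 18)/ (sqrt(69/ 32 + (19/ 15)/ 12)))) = 4509 * sqrt(32570)/ 10675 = 76.23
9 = 9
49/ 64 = 0.77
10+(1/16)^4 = 10.00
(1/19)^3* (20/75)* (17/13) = 68/1337505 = 0.00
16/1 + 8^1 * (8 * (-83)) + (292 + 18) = -4986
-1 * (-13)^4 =-28561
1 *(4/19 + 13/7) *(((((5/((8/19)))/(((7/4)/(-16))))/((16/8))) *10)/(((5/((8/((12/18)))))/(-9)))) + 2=1188098/49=24246.90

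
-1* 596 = -596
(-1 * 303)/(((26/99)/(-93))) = 2789721/26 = 107296.96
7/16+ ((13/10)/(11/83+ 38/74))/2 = 57283/39680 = 1.44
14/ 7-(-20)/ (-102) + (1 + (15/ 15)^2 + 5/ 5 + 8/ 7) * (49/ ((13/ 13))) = 10445/ 51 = 204.80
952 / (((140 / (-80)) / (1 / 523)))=-544 / 523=-1.04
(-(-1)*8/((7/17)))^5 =46525874176/16807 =2768243.84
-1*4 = -4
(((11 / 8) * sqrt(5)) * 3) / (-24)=-11 * sqrt(5) / 64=-0.38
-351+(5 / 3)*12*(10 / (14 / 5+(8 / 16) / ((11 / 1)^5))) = -1260708983 / 4509433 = -279.57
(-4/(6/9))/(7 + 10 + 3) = -3/10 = -0.30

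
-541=-541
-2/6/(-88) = 1/264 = 0.00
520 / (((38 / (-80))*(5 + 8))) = -1600 / 19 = -84.21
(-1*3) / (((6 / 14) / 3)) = -21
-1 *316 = -316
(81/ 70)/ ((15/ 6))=81/ 175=0.46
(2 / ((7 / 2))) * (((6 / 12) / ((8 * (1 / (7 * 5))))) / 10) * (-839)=-839 / 8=-104.88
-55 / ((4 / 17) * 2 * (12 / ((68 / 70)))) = -3179 / 336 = -9.46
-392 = -392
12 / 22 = 6 / 11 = 0.55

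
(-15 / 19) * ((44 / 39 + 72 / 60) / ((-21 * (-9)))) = -454 / 46683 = -0.01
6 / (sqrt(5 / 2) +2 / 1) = 8 -2 * sqrt(10) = 1.68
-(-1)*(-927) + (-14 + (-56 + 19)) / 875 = -811176 / 875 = -927.06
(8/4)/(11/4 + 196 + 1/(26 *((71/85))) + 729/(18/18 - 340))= 834392/82039759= 0.01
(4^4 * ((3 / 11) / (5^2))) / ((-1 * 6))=-128 / 275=-0.47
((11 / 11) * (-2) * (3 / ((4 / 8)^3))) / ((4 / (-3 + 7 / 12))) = 29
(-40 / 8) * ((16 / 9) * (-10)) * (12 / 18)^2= 39.51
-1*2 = -2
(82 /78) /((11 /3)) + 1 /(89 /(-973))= -135490 /12727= -10.65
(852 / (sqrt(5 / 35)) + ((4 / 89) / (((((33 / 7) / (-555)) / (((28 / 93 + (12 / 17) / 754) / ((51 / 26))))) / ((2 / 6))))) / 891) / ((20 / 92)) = -8578556560 / 6119017489233 + 19596 * sqrt(7) / 5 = 10369.23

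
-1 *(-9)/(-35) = -9/35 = -0.26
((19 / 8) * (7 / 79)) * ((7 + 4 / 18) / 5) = 1729 / 5688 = 0.30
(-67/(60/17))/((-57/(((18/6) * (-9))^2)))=92259/380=242.79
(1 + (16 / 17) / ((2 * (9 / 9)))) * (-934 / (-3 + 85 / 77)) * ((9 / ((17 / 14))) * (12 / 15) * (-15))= -1359250200 / 21097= -64428.60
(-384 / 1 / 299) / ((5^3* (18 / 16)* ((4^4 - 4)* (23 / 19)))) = -4864 / 162469125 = -0.00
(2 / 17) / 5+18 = 1532 / 85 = 18.02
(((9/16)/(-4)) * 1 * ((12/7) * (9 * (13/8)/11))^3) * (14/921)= -129730653/5125691648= -0.03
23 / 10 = 2.30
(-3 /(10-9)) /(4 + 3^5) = -3 /247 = -0.01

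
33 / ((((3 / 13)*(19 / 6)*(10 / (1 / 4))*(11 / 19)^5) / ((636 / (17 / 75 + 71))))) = 12121807815 / 78212222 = 154.99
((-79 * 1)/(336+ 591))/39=-79/36153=-0.00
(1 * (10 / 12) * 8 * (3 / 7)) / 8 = 5 / 14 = 0.36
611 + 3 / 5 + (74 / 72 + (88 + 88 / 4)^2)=12712.63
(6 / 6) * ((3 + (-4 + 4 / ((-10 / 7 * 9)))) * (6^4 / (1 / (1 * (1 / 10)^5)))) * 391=-207621 / 31250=-6.64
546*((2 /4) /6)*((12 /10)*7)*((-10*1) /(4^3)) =-1911 /32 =-59.72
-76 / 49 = -1.55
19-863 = -844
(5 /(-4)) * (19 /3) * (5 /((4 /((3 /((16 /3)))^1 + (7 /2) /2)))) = -17575 /768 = -22.88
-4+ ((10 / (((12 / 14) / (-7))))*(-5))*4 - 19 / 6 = 9757 / 6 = 1626.17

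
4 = 4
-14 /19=-0.74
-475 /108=-4.40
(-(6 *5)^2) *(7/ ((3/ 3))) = -6300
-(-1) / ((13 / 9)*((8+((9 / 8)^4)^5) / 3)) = 31128880624384868352 / 277953487446852159917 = 0.11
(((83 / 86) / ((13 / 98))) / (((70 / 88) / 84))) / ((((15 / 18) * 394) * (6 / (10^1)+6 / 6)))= 805266 / 550615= 1.46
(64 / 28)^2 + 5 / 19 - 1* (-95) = 93554 / 931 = 100.49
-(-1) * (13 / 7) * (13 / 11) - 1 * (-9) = 862 / 77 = 11.19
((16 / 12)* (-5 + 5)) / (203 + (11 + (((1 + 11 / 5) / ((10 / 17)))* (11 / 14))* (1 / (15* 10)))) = 0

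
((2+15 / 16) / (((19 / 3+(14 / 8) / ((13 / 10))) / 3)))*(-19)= -104481 / 4792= -21.80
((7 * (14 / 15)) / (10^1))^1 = 49 / 75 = 0.65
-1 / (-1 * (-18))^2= -1 / 324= -0.00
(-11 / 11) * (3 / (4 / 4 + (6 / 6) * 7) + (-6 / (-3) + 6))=-67 / 8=-8.38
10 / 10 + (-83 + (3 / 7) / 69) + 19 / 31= -406172 / 4991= -81.38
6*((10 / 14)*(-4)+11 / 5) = -138 / 35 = -3.94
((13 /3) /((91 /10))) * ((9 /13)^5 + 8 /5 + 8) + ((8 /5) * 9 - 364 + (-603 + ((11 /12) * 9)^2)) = -26135769919 /29703440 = -879.89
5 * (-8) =-40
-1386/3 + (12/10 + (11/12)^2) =-331171/720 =-459.96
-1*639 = -639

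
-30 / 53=-0.57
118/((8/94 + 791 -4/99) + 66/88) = 2196216/14736883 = 0.15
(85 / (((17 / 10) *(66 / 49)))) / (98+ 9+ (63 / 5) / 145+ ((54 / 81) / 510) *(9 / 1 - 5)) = 0.35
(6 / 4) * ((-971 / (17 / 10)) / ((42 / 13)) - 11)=-33521 / 119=-281.69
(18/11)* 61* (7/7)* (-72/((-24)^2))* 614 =-168543/22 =-7661.05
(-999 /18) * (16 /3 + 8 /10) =-1702 /5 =-340.40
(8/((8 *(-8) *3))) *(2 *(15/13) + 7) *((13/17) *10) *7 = -4235/204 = -20.76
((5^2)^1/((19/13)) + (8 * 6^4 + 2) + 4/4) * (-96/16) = -1184244/19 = -62328.63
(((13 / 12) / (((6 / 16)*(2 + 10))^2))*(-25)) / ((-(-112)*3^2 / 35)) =-1625 / 34992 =-0.05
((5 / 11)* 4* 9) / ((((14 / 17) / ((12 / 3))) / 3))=18360 / 77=238.44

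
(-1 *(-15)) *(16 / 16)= 15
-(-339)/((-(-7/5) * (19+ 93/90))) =12.09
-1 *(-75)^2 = -5625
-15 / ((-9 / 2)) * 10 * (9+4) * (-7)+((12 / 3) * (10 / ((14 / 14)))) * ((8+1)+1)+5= -7885 / 3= -2628.33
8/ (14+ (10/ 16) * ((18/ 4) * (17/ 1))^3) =512/ 17908781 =0.00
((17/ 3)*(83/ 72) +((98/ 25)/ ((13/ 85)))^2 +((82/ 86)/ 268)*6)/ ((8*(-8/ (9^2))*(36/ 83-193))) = 434367684206799/ 99608920153600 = 4.36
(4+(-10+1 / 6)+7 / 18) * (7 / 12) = -343 / 108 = -3.18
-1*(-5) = 5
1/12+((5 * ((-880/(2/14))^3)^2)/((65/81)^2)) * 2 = 1720661922720477138124800169/2028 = 848452624615619890594082.90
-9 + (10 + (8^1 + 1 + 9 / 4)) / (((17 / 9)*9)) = -31 / 4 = -7.75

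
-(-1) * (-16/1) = -16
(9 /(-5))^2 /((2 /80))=648 /5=129.60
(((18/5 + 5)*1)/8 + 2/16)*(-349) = -2094/5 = -418.80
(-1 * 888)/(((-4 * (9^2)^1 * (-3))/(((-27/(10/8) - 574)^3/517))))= 1954365556048/5234625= 373353.50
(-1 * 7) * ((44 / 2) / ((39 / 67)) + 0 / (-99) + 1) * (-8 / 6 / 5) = 42364 / 585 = 72.42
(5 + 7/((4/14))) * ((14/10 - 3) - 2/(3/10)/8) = -4307/60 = -71.78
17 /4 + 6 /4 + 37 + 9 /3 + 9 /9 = 187 /4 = 46.75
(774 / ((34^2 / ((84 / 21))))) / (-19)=-774 / 5491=-0.14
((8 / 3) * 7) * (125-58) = 3752 / 3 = 1250.67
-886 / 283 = -3.13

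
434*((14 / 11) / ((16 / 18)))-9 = 13473 / 22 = 612.41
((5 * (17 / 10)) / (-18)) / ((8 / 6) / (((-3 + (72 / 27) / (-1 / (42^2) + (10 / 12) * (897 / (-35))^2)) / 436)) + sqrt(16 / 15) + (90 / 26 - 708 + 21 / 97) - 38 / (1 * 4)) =0.00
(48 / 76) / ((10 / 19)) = 6 / 5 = 1.20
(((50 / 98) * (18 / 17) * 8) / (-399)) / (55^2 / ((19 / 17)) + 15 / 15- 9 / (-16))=-0.00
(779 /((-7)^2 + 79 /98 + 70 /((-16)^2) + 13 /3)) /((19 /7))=5400192 /1023833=5.27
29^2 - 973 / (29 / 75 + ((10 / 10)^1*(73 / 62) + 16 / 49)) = 140585407 / 430777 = 326.35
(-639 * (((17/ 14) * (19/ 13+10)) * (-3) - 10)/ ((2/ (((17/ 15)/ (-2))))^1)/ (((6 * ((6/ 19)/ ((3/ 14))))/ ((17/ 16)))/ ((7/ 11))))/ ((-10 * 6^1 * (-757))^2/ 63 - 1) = -3672100759/ 167825417210880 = -0.00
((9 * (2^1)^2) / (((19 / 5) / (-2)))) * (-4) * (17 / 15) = 1632 / 19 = 85.89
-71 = -71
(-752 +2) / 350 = -15 / 7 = -2.14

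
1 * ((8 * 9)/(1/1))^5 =1934917632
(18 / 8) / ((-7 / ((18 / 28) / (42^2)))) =-9 / 76832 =-0.00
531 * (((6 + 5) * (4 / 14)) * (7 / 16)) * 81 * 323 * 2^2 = 152818083 / 2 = 76409041.50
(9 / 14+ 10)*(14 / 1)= 149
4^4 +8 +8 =272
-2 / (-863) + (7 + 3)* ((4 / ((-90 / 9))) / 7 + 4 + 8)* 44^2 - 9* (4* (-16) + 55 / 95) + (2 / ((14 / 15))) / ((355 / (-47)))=1888881249456 / 8149309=231784.22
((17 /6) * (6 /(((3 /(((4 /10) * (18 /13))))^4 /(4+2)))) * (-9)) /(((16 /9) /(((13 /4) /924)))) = -223074 /105730625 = -0.00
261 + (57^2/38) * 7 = 1719/2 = 859.50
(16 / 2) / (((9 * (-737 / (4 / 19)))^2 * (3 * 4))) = 32 / 47648414187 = 0.00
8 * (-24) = -192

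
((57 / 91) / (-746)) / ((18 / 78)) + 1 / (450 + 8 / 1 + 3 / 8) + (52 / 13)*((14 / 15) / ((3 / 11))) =11794574219 / 861708330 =13.69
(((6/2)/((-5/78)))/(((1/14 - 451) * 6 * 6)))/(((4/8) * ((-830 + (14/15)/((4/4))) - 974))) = -273/85370699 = -0.00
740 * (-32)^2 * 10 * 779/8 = 737868800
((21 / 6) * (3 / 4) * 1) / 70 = 3 / 80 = 0.04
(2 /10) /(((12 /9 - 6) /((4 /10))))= -3 /175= -0.02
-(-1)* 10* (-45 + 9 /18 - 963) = -10075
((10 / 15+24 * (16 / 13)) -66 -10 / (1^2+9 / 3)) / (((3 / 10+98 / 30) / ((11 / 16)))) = -164285 / 22256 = -7.38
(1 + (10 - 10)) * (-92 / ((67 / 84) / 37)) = -285936 / 67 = -4267.70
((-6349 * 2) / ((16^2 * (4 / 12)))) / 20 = -19047 / 2560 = -7.44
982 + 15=997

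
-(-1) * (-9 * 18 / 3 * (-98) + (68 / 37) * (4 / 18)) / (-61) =-1762372 / 20313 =-86.76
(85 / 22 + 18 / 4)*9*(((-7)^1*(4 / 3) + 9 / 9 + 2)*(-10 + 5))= 2383.64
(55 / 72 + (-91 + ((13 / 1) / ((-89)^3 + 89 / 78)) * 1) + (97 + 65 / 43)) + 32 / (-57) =24951889988539 / 3234584288232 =7.71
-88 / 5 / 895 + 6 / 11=25882 / 49225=0.53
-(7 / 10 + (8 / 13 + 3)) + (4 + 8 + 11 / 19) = 20411 / 2470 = 8.26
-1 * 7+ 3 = -4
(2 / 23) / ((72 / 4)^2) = 1 / 3726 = 0.00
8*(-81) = -648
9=9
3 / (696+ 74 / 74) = 0.00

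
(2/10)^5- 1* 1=-3124/3125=-1.00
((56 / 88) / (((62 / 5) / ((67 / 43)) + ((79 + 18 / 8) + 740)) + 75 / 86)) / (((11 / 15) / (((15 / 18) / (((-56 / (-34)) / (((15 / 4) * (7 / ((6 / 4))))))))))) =214274375 / 23149345868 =0.01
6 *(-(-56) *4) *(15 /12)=1680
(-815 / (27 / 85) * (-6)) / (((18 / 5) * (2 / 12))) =692750 / 27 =25657.41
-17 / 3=-5.67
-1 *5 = -5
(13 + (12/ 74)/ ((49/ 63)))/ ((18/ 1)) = 3421/ 4662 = 0.73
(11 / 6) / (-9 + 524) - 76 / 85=-0.89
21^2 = 441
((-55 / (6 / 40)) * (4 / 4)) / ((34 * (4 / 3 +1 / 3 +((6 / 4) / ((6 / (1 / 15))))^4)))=-2376000000 / 367200017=-6.47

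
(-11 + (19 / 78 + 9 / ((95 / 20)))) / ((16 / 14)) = -7.75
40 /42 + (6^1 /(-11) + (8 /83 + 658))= 12625484 /19173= 658.50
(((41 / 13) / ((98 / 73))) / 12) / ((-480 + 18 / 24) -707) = -41 / 248430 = -0.00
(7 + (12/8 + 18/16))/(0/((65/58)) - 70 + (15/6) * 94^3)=77/16611120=0.00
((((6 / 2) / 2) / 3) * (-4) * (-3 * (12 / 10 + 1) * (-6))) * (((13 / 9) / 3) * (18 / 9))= -76.27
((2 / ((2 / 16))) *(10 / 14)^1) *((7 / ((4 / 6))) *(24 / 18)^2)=640 / 3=213.33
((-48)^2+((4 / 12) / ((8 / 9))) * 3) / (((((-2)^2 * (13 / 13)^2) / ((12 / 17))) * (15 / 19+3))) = 116793 / 1088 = 107.35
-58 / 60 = -29 / 30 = -0.97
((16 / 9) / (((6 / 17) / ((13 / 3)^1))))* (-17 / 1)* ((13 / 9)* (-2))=781456 / 729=1071.96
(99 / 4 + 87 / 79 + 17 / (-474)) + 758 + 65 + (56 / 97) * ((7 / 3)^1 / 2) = 26038535 / 30652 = 849.49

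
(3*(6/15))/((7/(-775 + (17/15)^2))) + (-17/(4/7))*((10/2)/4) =-7132627/42000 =-169.82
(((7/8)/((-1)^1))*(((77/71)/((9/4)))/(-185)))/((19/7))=3773/4492170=0.00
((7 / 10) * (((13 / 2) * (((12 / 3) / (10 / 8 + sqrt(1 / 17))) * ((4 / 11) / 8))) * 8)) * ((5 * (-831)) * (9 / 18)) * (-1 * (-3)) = -154266840 / 4499 + 7259616 * sqrt(17) / 4499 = -27636.07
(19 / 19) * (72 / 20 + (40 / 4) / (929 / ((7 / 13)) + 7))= 109309 / 30315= 3.61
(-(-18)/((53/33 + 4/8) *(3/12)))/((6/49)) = 38808/139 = 279.19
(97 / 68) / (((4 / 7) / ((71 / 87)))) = 48209 / 23664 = 2.04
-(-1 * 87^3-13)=658516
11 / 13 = 0.85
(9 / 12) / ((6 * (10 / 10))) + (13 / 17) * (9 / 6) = 173 / 136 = 1.27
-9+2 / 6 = -26 / 3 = -8.67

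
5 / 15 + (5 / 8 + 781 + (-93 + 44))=17591 / 24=732.96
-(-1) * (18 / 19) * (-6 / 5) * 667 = -72036 / 95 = -758.27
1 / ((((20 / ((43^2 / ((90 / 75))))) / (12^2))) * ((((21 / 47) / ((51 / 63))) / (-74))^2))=12927778573448 / 64827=199419664.24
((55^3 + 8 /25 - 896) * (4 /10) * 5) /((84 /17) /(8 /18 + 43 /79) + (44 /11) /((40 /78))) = 25861.38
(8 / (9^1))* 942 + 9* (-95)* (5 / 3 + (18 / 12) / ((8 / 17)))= -159023 / 48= -3312.98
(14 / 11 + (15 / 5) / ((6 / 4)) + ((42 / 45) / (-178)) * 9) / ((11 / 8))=126312 / 53845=2.35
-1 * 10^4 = -10000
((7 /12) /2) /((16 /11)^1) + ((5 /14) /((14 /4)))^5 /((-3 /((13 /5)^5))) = 7234356223 /36156831872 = 0.20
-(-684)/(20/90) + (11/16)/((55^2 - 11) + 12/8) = 148507355/48248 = 3078.00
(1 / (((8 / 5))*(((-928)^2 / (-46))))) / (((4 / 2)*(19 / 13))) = -1495 / 130899968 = -0.00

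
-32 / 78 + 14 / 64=-239 / 1248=-0.19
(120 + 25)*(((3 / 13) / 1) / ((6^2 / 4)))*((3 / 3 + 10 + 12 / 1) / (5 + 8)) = 3335 / 507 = 6.58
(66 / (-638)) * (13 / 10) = -39 / 290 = -0.13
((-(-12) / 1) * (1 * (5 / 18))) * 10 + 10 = 130 / 3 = 43.33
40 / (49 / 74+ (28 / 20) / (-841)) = 12446800 / 205527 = 60.56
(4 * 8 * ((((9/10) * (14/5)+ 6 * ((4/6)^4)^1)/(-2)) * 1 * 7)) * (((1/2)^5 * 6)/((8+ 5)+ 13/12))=-70028/12675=-5.52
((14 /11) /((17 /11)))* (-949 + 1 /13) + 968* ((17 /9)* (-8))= -30648544 /1989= -15409.02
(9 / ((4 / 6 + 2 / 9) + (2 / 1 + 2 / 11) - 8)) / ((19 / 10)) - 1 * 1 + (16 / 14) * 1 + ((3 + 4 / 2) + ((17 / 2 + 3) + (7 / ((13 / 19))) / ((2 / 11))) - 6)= 27823199 / 421876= 65.95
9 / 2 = 4.50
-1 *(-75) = 75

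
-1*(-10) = 10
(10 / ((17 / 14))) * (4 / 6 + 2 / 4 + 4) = 2170 / 51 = 42.55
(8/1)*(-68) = -544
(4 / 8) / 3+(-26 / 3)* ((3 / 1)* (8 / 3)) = -415 / 6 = -69.17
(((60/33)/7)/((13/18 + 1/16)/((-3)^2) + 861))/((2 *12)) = 1080/85929613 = 0.00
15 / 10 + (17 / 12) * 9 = 57 / 4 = 14.25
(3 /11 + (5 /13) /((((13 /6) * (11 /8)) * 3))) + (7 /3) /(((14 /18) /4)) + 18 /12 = 51367 /3718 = 13.82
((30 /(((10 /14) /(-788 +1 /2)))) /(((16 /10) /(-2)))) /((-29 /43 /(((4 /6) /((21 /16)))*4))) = -3612000 /29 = -124551.72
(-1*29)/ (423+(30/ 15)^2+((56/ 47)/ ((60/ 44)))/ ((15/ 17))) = -306675/ 4525997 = -0.07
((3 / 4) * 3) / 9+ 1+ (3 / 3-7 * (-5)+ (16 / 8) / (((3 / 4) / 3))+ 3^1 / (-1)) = 169 / 4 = 42.25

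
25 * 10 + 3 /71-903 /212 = 3699523 /15052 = 245.78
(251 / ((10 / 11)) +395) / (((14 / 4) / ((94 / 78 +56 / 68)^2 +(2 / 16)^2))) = 259977807053 / 328211520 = 792.10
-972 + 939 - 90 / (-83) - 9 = -3396 / 83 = -40.92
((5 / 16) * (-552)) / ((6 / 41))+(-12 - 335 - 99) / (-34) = -1165.63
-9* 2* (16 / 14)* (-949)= 19522.29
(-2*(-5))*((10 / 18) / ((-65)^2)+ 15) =228152 / 1521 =150.00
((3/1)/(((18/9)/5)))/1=15/2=7.50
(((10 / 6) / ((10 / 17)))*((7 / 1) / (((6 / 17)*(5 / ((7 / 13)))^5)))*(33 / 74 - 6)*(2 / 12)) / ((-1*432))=4658076857 / 2670636290400000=0.00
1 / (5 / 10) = 2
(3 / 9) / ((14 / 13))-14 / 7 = -71 / 42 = -1.69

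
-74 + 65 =-9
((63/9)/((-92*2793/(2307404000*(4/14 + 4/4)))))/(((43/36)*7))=-62299908000/6445313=-9665.92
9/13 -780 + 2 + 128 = -8441/13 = -649.31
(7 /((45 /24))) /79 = 56 /1185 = 0.05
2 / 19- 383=-7275 / 19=-382.89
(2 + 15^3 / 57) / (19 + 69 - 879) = -1163 / 15029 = -0.08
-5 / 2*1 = -5 / 2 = -2.50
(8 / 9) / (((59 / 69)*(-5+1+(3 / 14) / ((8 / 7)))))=-2944 / 10797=-0.27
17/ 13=1.31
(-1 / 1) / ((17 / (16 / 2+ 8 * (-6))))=40 / 17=2.35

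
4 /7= 0.57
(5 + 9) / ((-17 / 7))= -98 / 17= -5.76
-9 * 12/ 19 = -108/ 19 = -5.68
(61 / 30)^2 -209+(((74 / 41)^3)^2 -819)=-4229335464734039 / 4275093816900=-989.30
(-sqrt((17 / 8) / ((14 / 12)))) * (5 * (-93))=465 * sqrt(357) / 14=627.57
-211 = -211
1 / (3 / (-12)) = -4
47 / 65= 0.72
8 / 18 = 4 / 9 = 0.44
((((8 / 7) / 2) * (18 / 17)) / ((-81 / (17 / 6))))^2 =16 / 35721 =0.00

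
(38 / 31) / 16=0.08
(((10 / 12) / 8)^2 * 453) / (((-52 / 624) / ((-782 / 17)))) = 2713.28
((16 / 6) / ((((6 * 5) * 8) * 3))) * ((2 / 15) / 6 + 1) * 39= 299 / 2025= 0.15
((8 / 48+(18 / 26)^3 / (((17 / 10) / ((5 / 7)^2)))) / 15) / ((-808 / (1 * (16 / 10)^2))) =-11694404 / 207945226125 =-0.00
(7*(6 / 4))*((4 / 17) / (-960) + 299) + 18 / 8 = 3141.75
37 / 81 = 0.46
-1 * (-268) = 268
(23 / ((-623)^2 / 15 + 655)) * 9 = 3105 / 397954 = 0.01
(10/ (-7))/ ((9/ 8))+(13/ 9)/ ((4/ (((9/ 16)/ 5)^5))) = -1048570626541/ 825753600000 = -1.27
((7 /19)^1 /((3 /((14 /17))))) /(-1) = -98 /969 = -0.10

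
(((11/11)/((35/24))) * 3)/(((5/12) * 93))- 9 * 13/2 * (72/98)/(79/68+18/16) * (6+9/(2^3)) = -1580926374/11810225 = -133.86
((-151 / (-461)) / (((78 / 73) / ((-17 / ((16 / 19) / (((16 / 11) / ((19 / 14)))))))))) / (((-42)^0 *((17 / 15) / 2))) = -771610 / 65923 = -11.70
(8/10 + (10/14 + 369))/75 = 12968/2625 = 4.94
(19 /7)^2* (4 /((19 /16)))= 1216 /49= 24.82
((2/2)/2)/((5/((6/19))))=3/95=0.03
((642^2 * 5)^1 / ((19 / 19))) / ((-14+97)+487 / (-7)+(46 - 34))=7212870 / 89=81043.48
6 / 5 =1.20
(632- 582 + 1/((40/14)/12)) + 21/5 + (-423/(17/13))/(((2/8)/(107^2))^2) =-57664538066956/85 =-678406330199.48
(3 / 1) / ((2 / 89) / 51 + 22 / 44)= 27234 / 4543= 5.99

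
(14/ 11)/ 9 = 14/ 99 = 0.14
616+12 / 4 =619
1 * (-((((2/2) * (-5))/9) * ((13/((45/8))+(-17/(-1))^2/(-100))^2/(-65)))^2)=-0.00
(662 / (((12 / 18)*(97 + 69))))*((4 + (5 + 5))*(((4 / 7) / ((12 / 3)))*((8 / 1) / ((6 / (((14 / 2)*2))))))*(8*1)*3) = 444864 / 83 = 5359.81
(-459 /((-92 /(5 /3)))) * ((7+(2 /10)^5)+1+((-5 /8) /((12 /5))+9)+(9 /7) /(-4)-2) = 1544218647 /12880000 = 119.89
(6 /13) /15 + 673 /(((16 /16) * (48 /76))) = 831179 /780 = 1065.61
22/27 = 0.81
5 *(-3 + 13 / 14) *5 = -725 / 14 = -51.79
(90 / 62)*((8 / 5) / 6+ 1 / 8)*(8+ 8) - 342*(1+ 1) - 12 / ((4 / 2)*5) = -104796 / 155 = -676.10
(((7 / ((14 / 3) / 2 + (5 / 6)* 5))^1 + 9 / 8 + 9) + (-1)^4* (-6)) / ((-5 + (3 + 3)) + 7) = 541 / 832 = 0.65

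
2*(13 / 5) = 5.20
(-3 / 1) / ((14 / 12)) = -18 / 7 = -2.57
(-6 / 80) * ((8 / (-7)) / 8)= 0.01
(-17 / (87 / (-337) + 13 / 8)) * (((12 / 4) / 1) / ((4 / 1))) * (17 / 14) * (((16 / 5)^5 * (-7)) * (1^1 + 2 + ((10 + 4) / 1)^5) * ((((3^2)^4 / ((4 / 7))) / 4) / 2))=236488274195270565888 / 11515625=20536295181136.11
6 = 6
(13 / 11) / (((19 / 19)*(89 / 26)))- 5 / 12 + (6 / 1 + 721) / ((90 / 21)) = 9960067 / 58740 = 169.56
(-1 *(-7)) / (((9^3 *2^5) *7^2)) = 0.00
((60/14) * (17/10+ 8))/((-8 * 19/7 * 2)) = -291/304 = -0.96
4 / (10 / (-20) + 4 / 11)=-88 / 3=-29.33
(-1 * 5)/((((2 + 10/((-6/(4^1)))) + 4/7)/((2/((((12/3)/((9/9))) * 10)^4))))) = 21/22016000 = 0.00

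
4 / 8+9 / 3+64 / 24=37 / 6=6.17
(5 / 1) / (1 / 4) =20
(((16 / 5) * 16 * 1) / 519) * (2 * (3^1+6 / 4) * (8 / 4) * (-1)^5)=-1536 / 865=-1.78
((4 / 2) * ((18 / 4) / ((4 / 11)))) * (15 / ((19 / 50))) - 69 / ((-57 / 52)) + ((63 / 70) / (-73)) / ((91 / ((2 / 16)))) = 10500457069 / 10097360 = 1039.92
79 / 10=7.90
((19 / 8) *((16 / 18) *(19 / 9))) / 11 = 361 / 891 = 0.41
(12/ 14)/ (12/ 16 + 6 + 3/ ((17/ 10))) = 136/ 1351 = 0.10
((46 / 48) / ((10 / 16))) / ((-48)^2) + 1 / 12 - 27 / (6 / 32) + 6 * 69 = 9334103 / 34560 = 270.08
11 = 11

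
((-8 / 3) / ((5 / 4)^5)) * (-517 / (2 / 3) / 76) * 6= 3176448 / 59375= 53.50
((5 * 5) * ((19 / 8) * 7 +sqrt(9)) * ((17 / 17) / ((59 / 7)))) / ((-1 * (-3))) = 27475 / 1416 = 19.40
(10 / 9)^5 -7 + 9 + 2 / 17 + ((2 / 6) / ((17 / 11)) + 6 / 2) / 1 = 414928 / 59049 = 7.03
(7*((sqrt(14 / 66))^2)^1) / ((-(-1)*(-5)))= -49 / 165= -0.30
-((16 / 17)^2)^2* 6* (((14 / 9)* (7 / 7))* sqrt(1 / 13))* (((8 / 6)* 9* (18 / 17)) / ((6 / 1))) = -22020096* sqrt(13) / 18458141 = -4.30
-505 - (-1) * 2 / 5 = -2523 / 5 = -504.60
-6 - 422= -428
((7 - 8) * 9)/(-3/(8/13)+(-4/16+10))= -24/13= -1.85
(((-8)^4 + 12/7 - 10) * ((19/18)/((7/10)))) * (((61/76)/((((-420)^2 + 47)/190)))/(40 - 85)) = -27636355/233439381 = -0.12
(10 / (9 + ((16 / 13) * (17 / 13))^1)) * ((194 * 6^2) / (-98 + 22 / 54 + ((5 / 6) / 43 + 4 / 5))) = -137032365600 / 2014501841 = -68.02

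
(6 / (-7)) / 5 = -6 / 35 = -0.17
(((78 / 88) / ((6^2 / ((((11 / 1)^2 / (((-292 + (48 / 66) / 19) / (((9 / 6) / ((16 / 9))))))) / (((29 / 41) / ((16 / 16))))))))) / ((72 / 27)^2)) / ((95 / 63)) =-12189177 / 10738073600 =-0.00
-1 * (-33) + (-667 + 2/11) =-6972/11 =-633.82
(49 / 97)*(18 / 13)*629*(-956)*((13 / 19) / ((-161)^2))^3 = -1829227608 / 236478527946929947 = -0.00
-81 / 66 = -27 / 22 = -1.23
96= 96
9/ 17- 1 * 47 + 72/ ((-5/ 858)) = -1054142/ 85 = -12401.67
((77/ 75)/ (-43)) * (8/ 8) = -77/ 3225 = -0.02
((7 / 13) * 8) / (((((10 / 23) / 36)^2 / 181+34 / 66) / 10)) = 191099684160 / 2285340707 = 83.62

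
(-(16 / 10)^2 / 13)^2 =4096 / 105625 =0.04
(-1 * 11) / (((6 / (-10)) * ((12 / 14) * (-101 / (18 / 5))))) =-77 / 101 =-0.76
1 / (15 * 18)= 1 / 270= 0.00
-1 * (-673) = 673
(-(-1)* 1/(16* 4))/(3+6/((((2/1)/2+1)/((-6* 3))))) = -1/3264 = -0.00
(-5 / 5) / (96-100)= 1 / 4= 0.25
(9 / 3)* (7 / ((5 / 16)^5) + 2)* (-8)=-176310768 / 3125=-56419.45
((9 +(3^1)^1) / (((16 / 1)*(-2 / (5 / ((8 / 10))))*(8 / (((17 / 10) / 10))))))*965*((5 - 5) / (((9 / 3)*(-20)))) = 0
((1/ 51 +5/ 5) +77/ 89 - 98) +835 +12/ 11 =36946246/ 49929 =739.98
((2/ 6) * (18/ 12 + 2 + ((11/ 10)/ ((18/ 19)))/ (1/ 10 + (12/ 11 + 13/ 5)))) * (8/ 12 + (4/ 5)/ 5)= 177134/ 168885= 1.05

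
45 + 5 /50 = 451 /10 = 45.10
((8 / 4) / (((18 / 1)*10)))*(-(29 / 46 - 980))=15017 / 1380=10.88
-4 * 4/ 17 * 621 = -9936/ 17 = -584.47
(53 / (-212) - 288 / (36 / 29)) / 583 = -929 / 2332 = -0.40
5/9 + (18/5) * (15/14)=4.41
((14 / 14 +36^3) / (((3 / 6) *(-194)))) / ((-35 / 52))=25012 / 35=714.63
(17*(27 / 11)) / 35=459 / 385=1.19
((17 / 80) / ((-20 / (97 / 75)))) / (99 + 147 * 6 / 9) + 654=15460558351 / 23640000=654.00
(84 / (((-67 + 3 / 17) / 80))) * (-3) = 21420 / 71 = 301.69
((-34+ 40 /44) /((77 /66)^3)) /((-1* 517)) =11232 /278663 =0.04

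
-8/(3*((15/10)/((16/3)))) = -256/27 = -9.48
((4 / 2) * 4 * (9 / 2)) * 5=180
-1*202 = -202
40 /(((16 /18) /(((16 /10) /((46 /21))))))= 756 /23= 32.87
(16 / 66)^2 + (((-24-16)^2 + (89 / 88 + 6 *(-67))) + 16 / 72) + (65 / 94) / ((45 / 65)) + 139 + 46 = 567226865 / 409464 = 1385.29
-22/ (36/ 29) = -319/ 18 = -17.72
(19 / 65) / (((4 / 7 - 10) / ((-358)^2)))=-8522906 / 2145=-3973.38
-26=-26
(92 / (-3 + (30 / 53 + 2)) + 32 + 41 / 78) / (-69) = 13999 / 5382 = 2.60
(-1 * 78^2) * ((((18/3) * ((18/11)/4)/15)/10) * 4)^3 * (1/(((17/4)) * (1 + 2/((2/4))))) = -141927552/1767734375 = -0.08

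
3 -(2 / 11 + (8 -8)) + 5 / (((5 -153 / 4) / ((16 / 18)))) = 35347 / 13167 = 2.68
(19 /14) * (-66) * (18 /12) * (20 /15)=-179.14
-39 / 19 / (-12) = 13 / 76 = 0.17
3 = 3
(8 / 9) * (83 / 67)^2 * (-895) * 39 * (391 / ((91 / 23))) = -443581883320 / 94269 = -4705490.49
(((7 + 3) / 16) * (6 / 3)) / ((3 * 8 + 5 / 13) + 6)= 13 / 316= 0.04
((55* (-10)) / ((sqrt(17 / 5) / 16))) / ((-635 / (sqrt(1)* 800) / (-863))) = -1215104000* sqrt(85) / 2159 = -5188839.90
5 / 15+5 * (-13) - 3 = -203 / 3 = -67.67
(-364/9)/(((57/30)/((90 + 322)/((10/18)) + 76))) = -17403.88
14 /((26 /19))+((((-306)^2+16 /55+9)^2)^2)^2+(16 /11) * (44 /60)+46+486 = 19313174655399695098559863278536834820179956194528754994 /3265623577734375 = 5914084766866729140439480000000000000000.00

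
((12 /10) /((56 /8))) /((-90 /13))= -13 /525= -0.02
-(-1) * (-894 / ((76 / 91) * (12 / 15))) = -203385 / 152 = -1338.06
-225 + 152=-73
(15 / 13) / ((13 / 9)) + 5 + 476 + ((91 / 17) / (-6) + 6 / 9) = 8301361 / 17238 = 481.57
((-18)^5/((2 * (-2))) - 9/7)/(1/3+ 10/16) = 79361640/161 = 492929.44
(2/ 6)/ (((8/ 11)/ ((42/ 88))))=7/ 32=0.22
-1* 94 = -94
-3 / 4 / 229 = -3 / 916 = -0.00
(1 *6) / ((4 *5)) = 3 / 10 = 0.30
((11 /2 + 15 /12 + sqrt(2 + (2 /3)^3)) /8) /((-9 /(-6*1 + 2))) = sqrt(186) /162 + 3 /8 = 0.46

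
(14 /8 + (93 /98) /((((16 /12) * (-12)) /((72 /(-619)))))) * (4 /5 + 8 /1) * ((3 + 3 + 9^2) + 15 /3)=215711848 /151655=1422.39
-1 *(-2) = 2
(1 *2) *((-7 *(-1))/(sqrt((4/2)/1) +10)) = 10/7 - sqrt(2)/7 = 1.23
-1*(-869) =869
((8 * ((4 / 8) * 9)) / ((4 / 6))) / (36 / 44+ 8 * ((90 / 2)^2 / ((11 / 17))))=0.00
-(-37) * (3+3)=222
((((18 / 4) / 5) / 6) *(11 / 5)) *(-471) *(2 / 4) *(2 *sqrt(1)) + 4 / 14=-108601 / 700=-155.14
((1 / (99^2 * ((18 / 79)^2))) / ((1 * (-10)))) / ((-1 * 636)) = 6241 / 20196332640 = 0.00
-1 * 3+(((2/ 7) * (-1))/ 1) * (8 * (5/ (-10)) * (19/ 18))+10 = 517/ 63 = 8.21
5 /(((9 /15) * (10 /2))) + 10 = 35 /3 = 11.67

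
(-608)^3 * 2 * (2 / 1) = -899022848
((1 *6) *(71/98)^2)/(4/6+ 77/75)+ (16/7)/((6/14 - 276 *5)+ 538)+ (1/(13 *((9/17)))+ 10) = 5045094979805/420340039938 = 12.00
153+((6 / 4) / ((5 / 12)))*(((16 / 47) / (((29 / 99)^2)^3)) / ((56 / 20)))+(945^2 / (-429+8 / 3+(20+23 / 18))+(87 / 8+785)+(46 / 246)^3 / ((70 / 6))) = -2847571683794025810558049 / 5057396626078590464520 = -563.05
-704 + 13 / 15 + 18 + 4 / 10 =-10271 / 15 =-684.73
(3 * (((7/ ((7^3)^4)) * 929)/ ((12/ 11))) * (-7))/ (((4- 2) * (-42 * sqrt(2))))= 10219 * sqrt(2)/ 189823367328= 0.00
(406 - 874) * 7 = -3276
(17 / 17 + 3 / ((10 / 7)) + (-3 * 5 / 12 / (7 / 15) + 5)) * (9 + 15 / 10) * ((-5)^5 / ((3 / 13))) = -6166875 / 8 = -770859.38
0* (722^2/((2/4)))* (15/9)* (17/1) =0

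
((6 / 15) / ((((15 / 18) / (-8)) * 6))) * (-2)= 32 / 25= 1.28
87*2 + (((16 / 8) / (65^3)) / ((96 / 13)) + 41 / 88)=1945992761 / 11154000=174.47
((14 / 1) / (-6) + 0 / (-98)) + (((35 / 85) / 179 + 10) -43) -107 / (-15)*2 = -961483 / 45645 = -21.06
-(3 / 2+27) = -57 / 2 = -28.50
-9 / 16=-0.56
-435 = -435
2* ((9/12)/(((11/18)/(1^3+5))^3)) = 1889568/1331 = 1419.66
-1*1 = -1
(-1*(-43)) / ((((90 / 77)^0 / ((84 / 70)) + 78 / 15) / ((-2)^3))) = -10320 / 181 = -57.02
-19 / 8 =-2.38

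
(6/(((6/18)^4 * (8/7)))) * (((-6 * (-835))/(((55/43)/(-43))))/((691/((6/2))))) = -4727158947/15202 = -310956.38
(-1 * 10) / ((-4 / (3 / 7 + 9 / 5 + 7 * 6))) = 774 / 7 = 110.57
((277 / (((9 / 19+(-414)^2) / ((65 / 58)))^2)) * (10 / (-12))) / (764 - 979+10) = 0.00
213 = 213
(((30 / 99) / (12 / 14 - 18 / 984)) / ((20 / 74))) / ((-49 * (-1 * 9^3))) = 6068 / 162168237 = 0.00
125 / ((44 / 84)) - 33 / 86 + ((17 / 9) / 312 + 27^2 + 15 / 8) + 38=668829431 / 664092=1007.13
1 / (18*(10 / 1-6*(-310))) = 1 / 33660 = 0.00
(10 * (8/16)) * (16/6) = 40/3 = 13.33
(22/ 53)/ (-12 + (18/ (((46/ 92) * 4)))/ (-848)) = -352/ 10185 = -0.03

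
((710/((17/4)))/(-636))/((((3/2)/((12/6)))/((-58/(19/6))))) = 6.41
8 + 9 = 17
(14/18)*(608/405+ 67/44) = 377209/160380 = 2.35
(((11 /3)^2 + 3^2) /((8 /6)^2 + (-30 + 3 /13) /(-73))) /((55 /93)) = 17827914 /1026685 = 17.36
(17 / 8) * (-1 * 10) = -85 / 4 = -21.25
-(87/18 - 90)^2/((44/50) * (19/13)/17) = -1442693525/15048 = -95872.78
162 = 162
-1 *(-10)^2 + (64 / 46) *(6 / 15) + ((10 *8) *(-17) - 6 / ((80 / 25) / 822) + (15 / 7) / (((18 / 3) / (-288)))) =-9993433 / 3220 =-3103.55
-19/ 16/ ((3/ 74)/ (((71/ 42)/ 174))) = -49913/ 175392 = -0.28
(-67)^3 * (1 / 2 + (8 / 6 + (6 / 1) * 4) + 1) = -48422843 / 6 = -8070473.83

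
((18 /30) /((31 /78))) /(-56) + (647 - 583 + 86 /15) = 907577 /13020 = 69.71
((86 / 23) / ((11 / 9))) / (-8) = -387 / 1012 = -0.38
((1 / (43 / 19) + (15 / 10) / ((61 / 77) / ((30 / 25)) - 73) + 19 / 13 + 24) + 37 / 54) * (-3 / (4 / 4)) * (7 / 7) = -26802875965 / 336282102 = -79.70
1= 1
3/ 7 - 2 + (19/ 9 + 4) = 286/ 63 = 4.54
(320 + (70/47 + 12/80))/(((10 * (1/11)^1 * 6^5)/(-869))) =-2890077619/73094400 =-39.54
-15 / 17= -0.88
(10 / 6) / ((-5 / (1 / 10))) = -1 / 30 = -0.03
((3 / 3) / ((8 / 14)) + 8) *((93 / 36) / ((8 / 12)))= 1209 / 32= 37.78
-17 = -17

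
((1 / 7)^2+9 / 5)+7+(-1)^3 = 1916 / 245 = 7.82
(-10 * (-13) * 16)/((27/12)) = 924.44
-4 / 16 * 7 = -7 / 4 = -1.75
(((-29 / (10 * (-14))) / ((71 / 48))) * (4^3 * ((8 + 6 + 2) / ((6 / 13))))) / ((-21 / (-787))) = 607639552 / 52185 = 11643.95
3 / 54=1 / 18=0.06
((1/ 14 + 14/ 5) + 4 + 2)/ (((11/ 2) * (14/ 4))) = 1242/ 2695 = 0.46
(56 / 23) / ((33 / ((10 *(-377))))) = -211120 / 759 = -278.16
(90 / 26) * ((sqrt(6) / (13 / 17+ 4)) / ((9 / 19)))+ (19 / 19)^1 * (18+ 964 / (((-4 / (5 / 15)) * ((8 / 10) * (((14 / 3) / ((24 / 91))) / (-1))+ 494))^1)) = 1615 * sqrt(6) / 1053+ 385059 / 21593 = 21.59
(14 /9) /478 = 7 /2151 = 0.00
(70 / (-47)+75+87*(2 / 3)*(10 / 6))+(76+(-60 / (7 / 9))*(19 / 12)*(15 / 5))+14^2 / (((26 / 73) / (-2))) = -15664940 / 12831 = -1220.87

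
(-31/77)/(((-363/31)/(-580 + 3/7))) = -3898777/195657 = -19.93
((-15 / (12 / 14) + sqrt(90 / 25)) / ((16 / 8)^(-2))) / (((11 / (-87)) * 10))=609 / 11 - 522 * sqrt(10) / 275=49.36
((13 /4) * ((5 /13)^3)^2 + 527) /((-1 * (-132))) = 260900423 /65347568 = 3.99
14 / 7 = 2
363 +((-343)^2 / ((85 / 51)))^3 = 43967167143627498 / 125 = 351737337149019.98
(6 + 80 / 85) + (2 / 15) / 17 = 6.95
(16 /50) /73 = 0.00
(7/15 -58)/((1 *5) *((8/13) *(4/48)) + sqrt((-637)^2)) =-11219/124265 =-0.09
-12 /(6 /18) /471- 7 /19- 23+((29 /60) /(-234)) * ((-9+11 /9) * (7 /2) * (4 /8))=-3530606341 /150772752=-23.42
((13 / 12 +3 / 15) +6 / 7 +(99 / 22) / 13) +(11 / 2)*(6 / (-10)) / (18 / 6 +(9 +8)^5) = 741439277 / 298170600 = 2.49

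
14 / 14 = 1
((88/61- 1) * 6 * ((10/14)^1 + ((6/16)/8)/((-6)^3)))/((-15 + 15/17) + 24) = 0.19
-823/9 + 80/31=-24793/279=-88.86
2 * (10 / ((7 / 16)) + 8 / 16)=327 / 7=46.71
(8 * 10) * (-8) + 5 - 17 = -652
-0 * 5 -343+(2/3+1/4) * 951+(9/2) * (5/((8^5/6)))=17326215/32768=528.75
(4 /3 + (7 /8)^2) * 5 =2015 /192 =10.49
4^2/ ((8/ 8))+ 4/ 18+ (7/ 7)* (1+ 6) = 209/ 9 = 23.22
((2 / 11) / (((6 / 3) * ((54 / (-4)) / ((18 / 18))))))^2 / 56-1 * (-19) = 23463595 / 1234926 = 19.00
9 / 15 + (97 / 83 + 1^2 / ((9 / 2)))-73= -265219 / 3735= -71.01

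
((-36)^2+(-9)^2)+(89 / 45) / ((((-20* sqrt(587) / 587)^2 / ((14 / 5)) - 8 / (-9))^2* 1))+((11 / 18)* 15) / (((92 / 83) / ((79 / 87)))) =72939930196145963 / 52624230485760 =1386.05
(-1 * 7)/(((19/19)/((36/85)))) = -252/85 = -2.96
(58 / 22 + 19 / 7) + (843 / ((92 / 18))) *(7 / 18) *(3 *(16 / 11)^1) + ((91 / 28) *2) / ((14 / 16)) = 518316 / 1771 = 292.67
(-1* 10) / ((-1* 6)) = 5 / 3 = 1.67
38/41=0.93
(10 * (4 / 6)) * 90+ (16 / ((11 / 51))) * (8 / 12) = 7144 / 11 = 649.45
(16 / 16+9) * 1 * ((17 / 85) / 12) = 1 / 6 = 0.17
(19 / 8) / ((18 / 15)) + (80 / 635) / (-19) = 228467 / 115824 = 1.97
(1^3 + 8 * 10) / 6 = 27 / 2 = 13.50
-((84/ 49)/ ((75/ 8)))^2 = -1024/ 30625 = -0.03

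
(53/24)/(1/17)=901/24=37.54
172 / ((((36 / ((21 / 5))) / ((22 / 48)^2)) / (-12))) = -36421 / 720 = -50.58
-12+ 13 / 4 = -35 / 4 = -8.75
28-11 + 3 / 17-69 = -881 / 17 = -51.82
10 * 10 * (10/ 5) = 200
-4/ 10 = -2/ 5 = -0.40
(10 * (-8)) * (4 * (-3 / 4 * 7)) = 1680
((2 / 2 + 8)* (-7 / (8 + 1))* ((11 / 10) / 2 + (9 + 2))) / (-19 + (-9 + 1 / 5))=1617 / 556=2.91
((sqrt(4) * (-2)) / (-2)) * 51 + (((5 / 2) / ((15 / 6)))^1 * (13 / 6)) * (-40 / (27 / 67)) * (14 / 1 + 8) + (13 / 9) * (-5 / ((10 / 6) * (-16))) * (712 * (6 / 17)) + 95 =-6150094 / 1377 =-4466.30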